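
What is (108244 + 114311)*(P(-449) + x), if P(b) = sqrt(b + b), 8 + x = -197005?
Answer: -43846228215 + 222555*I*sqrt(898) ≈ -4.3846e+10 + 6.6692e+6*I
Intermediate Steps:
x = -197013 (x = -8 - 197005 = -197013)
P(b) = sqrt(2)*sqrt(b) (P(b) = sqrt(2*b) = sqrt(2)*sqrt(b))
(108244 + 114311)*(P(-449) + x) = (108244 + 114311)*(sqrt(2)*sqrt(-449) - 197013) = 222555*(sqrt(2)*(I*sqrt(449)) - 197013) = 222555*(I*sqrt(898) - 197013) = 222555*(-197013 + I*sqrt(898)) = -43846228215 + 222555*I*sqrt(898)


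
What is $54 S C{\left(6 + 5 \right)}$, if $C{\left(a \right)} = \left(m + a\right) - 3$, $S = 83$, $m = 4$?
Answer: $53784$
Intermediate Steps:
$C{\left(a \right)} = 1 + a$ ($C{\left(a \right)} = \left(4 + a\right) - 3 = 1 + a$)
$54 S C{\left(6 + 5 \right)} = 54 \cdot 83 \left(1 + \left(6 + 5\right)\right) = 4482 \left(1 + 11\right) = 4482 \cdot 12 = 53784$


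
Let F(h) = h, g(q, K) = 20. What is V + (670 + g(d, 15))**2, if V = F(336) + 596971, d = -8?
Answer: 1073407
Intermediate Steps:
V = 597307 (V = 336 + 596971 = 597307)
V + (670 + g(d, 15))**2 = 597307 + (670 + 20)**2 = 597307 + 690**2 = 597307 + 476100 = 1073407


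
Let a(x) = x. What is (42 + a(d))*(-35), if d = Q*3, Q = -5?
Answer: -945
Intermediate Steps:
d = -15 (d = -5*3 = -15)
(42 + a(d))*(-35) = (42 - 15)*(-35) = 27*(-35) = -945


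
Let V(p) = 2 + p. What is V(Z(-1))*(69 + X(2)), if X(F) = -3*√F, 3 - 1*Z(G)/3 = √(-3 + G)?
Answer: 3*(11 - 6*I)*(23 - √2) ≈ 712.33 - 388.54*I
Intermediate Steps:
Z(G) = 9 - 3*√(-3 + G)
V(Z(-1))*(69 + X(2)) = (2 + (9 - 3*√(-3 - 1)))*(69 - 3*√2) = (2 + (9 - 6*I))*(69 - 3*√2) = (11 - 6*I)*(69 - 3*√2)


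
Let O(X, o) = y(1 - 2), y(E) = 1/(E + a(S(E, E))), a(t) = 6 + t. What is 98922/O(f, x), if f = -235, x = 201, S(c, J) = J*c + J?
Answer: 494610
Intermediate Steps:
S(c, J) = J + J*c
y(E) = 1/(6 + E + E*(1 + E)) (y(E) = 1/(E + (6 + E*(1 + E))) = 1/(6 + E + E*(1 + E)))
O(X, o) = ⅕ (O(X, o) = 1/(6 + (1 - 2) + (1 - 2)*(1 + (1 - 2))) = 1/(6 - 1 - (1 - 1)) = 1/(6 - 1 - 1*0) = 1/(6 - 1 + 0) = 1/5 = ⅕)
98922/O(f, x) = 98922/(⅕) = 98922*5 = 494610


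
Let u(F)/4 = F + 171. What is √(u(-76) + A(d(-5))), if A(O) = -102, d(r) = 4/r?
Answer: √278 ≈ 16.673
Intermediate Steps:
u(F) = 684 + 4*F (u(F) = 4*(F + 171) = 4*(171 + F) = 684 + 4*F)
√(u(-76) + A(d(-5))) = √((684 + 4*(-76)) - 102) = √((684 - 304) - 102) = √(380 - 102) = √278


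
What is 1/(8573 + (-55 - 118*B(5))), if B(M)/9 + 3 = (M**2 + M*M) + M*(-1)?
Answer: -1/36086 ≈ -2.7712e-5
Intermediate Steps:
B(M) = -27 - 9*M + 18*M**2 (B(M) = -27 + 9*((M**2 + M*M) + M*(-1)) = -27 + 9*((M**2 + M**2) - M) = -27 + 9*(2*M**2 - M) = -27 + 9*(-M + 2*M**2) = -27 + (-9*M + 18*M**2) = -27 - 9*M + 18*M**2)
1/(8573 + (-55 - 118*B(5))) = 1/(8573 + (-55 - 118*(-27 - 9*5 + 18*5**2))) = 1/(8573 + (-55 - 118*(-27 - 45 + 18*25))) = 1/(8573 + (-55 - 118*(-27 - 45 + 450))) = 1/(8573 + (-55 - 118*378)) = 1/(8573 + (-55 - 44604)) = 1/(8573 - 44659) = 1/(-36086) = -1/36086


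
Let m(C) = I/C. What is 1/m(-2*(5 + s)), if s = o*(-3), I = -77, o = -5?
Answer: 40/77 ≈ 0.51948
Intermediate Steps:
s = 15 (s = -5*(-3) = 15)
m(C) = -77/C
1/m(-2*(5 + s)) = 1/(-77*(-1/(2*(5 + 15)))) = 1/(-77/((-2*20))) = 1/(-77/(-40)) = 1/(-77*(-1/40)) = 1/(77/40) = 40/77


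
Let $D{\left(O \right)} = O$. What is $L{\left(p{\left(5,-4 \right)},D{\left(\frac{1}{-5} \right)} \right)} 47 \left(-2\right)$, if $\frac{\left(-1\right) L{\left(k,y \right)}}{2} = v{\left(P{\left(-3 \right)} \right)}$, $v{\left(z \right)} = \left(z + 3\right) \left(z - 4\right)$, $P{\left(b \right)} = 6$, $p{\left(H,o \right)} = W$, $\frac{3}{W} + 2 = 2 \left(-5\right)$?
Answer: $3384$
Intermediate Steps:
$W = - \frac{1}{4}$ ($W = \frac{3}{-2 + 2 \left(-5\right)} = \frac{3}{-2 - 10} = \frac{3}{-12} = 3 \left(- \frac{1}{12}\right) = - \frac{1}{4} \approx -0.25$)
$p{\left(H,o \right)} = - \frac{1}{4}$
$v{\left(z \right)} = \left(-4 + z\right) \left(3 + z\right)$ ($v{\left(z \right)} = \left(3 + z\right) \left(-4 + z\right) = \left(-4 + z\right) \left(3 + z\right)$)
$L{\left(k,y \right)} = -36$ ($L{\left(k,y \right)} = - 2 \left(-12 + 6^{2} - 6\right) = - 2 \left(-12 + 36 - 6\right) = \left(-2\right) 18 = -36$)
$L{\left(p{\left(5,-4 \right)},D{\left(\frac{1}{-5} \right)} \right)} 47 \left(-2\right) = \left(-36\right) 47 \left(-2\right) = \left(-1692\right) \left(-2\right) = 3384$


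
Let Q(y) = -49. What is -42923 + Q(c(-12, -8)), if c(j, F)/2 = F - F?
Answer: -42972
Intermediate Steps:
c(j, F) = 0 (c(j, F) = 2*(F - F) = 2*0 = 0)
-42923 + Q(c(-12, -8)) = -42923 - 49 = -42972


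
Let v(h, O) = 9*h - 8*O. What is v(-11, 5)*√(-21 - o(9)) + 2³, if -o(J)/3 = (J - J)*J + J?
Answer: 8 - 139*√6 ≈ -332.48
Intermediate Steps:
v(h, O) = -8*O + 9*h
o(J) = -3*J (o(J) = -3*((J - J)*J + J) = -3*(0*J + J) = -3*(0 + J) = -3*J)
v(-11, 5)*√(-21 - o(9)) + 2³ = (-8*5 + 9*(-11))*√(-21 - (-3)*9) + 2³ = (-40 - 99)*√(-21 - 1*(-27)) + 8 = -139*√(-21 + 27) + 8 = -139*√6 + 8 = 8 - 139*√6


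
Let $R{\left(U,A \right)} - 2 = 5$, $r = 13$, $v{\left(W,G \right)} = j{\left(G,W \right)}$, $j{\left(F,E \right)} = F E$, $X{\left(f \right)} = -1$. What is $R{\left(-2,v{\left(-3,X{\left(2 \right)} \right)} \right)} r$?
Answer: $91$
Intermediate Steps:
$j{\left(F,E \right)} = E F$
$v{\left(W,G \right)} = G W$ ($v{\left(W,G \right)} = W G = G W$)
$R{\left(U,A \right)} = 7$ ($R{\left(U,A \right)} = 2 + 5 = 7$)
$R{\left(-2,v{\left(-3,X{\left(2 \right)} \right)} \right)} r = 7 \cdot 13 = 91$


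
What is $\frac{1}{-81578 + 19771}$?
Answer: $- \frac{1}{61807} \approx -1.6179 \cdot 10^{-5}$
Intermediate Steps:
$\frac{1}{-81578 + 19771} = \frac{1}{-61807} = - \frac{1}{61807}$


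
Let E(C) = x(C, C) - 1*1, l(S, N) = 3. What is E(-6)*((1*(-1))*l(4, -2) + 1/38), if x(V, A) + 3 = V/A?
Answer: 339/38 ≈ 8.9211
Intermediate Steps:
x(V, A) = -3 + V/A
E(C) = -3 (E(C) = (-3 + C/C) - 1*1 = (-3 + 1) - 1 = -2 - 1 = -3)
E(-6)*((1*(-1))*l(4, -2) + 1/38) = -3*((1*(-1))*3 + 1/38) = -3*(-1*3 + 1/38) = -3*(-3 + 1/38) = -3*(-113/38) = 339/38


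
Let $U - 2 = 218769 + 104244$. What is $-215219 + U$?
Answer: $107796$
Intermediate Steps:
$U = 323015$ ($U = 2 + \left(218769 + 104244\right) = 2 + 323013 = 323015$)
$-215219 + U = -215219 + 323015 = 107796$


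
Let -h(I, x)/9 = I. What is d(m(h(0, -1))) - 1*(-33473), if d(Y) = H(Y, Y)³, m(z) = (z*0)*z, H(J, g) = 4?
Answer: 33537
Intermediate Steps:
h(I, x) = -9*I
m(z) = 0 (m(z) = 0*z = 0)
d(Y) = 64 (d(Y) = 4³ = 64)
d(m(h(0, -1))) - 1*(-33473) = 64 - 1*(-33473) = 64 + 33473 = 33537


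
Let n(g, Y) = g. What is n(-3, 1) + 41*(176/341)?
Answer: 563/31 ≈ 18.161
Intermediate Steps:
n(-3, 1) + 41*(176/341) = -3 + 41*(176/341) = -3 + 41*(176*(1/341)) = -3 + 41*(16/31) = -3 + 656/31 = 563/31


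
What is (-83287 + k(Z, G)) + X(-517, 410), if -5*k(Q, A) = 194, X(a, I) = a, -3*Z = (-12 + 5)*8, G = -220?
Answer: -419214/5 ≈ -83843.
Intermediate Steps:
Z = 56/3 (Z = -(-12 + 5)*8/3 = -(-7)*8/3 = -1/3*(-56) = 56/3 ≈ 18.667)
k(Q, A) = -194/5 (k(Q, A) = -1/5*194 = -194/5)
(-83287 + k(Z, G)) + X(-517, 410) = (-83287 - 194/5) - 517 = -416629/5 - 517 = -419214/5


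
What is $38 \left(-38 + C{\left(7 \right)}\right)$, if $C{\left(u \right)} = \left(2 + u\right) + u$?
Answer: $-836$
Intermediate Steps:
$C{\left(u \right)} = 2 + 2 u$
$38 \left(-38 + C{\left(7 \right)}\right) = 38 \left(-38 + \left(2 + 2 \cdot 7\right)\right) = 38 \left(-38 + \left(2 + 14\right)\right) = 38 \left(-38 + 16\right) = 38 \left(-22\right) = -836$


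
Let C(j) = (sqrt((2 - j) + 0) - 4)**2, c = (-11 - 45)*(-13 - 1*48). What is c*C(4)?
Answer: 47824 - 27328*I*sqrt(2) ≈ 47824.0 - 38648.0*I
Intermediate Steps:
c = 3416 (c = -56*(-13 - 48) = -56*(-61) = 3416)
C(j) = (-4 + sqrt(2 - j))**2 (C(j) = (sqrt(2 - j) - 4)**2 = (-4 + sqrt(2 - j))**2)
c*C(4) = 3416*(-4 + sqrt(2 - 1*4))**2 = 3416*(-4 + sqrt(2 - 4))**2 = 3416*(-4 + sqrt(-2))**2 = 3416*(-4 + I*sqrt(2))**2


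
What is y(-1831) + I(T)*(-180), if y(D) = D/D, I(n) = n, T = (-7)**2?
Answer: -8819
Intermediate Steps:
T = 49
y(D) = 1
y(-1831) + I(T)*(-180) = 1 + 49*(-180) = 1 - 8820 = -8819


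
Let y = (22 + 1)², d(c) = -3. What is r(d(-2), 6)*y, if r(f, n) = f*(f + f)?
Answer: 9522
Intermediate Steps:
r(f, n) = 2*f² (r(f, n) = f*(2*f) = 2*f²)
y = 529 (y = 23² = 529)
r(d(-2), 6)*y = (2*(-3)²)*529 = (2*9)*529 = 18*529 = 9522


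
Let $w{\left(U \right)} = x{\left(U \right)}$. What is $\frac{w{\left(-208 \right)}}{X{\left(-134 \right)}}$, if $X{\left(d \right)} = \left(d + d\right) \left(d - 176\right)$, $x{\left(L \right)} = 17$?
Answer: $\frac{17}{83080} \approx 0.00020462$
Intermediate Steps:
$w{\left(U \right)} = 17$
$X{\left(d \right)} = 2 d \left(-176 + d\right)$
$\frac{w{\left(-208 \right)}}{X{\left(-134 \right)}} = \frac{17}{2 \left(-134\right) \left(-176 - 134\right)} = \frac{17}{2 \left(-134\right) \left(-310\right)} = \frac{17}{83080}$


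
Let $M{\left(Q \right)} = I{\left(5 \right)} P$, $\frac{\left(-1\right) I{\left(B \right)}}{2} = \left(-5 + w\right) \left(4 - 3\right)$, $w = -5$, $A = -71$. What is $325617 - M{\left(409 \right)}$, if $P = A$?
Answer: $327037$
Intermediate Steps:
$P = -71$
$I{\left(B \right)} = 20$ ($I{\left(B \right)} = - 2 \left(-5 - 5\right) \left(4 - 3\right) = - 2 \left(\left(-10\right) 1\right) = \left(-2\right) \left(-10\right) = 20$)
$M{\left(Q \right)} = -1420$ ($M{\left(Q \right)} = 20 \left(-71\right) = -1420$)
$325617 - M{\left(409 \right)} = 325617 - -1420 = 325617 + 1420 = 327037$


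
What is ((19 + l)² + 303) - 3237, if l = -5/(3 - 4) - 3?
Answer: -2493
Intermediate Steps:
l = 2 (l = -5/(-1) - 3 = -1*(-5) - 3 = 5 - 3 = 2)
((19 + l)² + 303) - 3237 = ((19 + 2)² + 303) - 3237 = (21² + 303) - 3237 = (441 + 303) - 3237 = 744 - 3237 = -2493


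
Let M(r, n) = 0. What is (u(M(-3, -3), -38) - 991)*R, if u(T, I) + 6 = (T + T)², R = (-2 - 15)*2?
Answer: 33898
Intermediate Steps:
R = -34 (R = -17*2 = -34)
u(T, I) = -6 + 4*T² (u(T, I) = -6 + (T + T)² = -6 + (2*T)² = -6 + 4*T²)
(u(M(-3, -3), -38) - 991)*R = ((-6 + 4*0²) - 991)*(-34) = ((-6 + 4*0) - 991)*(-34) = ((-6 + 0) - 991)*(-34) = (-6 - 991)*(-34) = -997*(-34) = 33898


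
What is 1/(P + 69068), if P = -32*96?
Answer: 1/65996 ≈ 1.5152e-5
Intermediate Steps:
P = -3072
1/(P + 69068) = 1/(-3072 + 69068) = 1/65996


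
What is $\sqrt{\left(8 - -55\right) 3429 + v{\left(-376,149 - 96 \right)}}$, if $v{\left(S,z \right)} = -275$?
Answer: $2 \sqrt{53938} \approx 464.49$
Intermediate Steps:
$\sqrt{\left(8 - -55\right) 3429 + v{\left(-376,149 - 96 \right)}} = \sqrt{\left(8 - -55\right) 3429 - 275} = \sqrt{\left(8 + 55\right) 3429 - 275} = \sqrt{63 \cdot 3429 - 275} = \sqrt{216027 - 275} = \sqrt{215752} = 2 \sqrt{53938}$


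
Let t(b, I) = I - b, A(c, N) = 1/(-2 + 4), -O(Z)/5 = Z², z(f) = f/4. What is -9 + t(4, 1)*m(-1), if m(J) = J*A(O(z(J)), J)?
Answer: -15/2 ≈ -7.5000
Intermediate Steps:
z(f) = f/4 (z(f) = f*(¼) = f/4)
O(Z) = -5*Z²
A(c, N) = ½ (A(c, N) = 1/2 = ½)
m(J) = J/2 (m(J) = J*(½) = J/2)
-9 + t(4, 1)*m(-1) = -9 + (1 - 1*4)*((½)*(-1)) = -9 + (1 - 4)*(-½) = -9 - 3*(-½) = -9 + 3/2 = -15/2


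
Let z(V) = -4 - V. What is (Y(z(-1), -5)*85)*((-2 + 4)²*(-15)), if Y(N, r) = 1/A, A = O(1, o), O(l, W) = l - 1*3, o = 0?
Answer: 2550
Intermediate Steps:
O(l, W) = -3 + l (O(l, W) = l - 3 = -3 + l)
A = -2 (A = -3 + 1 = -2)
Y(N, r) = -½ (Y(N, r) = 1/(-2) = -½)
(Y(z(-1), -5)*85)*((-2 + 4)²*(-15)) = (-½*85)*((-2 + 4)²*(-15)) = -85*2²*(-15)/2 = -170*(-15) = -85/2*(-60) = 2550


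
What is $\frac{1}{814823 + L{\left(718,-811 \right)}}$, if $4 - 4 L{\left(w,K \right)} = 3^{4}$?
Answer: $\frac{4}{3259215} \approx 1.2273 \cdot 10^{-6}$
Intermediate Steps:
$L{\left(w,K \right)} = - \frac{77}{4}$ ($L{\left(w,K \right)} = 1 - \frac{3^{4}}{4} = 1 - \frac{81}{4} = - \frac{77}{4}$)
$\frac{1}{814823 + L{\left(718,-811 \right)}} = \frac{1}{814823 - \frac{77}{4}} = \frac{1}{\frac{3259215}{4}} = \frac{4}{3259215}$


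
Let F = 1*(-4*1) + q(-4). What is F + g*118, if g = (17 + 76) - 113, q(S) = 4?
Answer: -2360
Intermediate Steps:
g = -20 (g = 93 - 113 = -20)
F = 0 (F = 1*(-4*1) + 4 = 1*(-4) + 4 = -4 + 4 = 0)
F + g*118 = 0 - 20*118 = 0 - 2360 = -2360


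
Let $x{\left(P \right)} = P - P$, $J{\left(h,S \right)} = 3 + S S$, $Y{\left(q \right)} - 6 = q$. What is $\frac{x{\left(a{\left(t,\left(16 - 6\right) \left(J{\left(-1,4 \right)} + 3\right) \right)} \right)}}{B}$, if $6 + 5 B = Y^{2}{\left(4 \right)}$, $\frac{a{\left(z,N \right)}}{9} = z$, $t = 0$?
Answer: $0$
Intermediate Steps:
$Y{\left(q \right)} = 6 + q$
$J{\left(h,S \right)} = 3 + S^{2}$
$a{\left(z,N \right)} = 9 z$
$x{\left(P \right)} = 0$
$B = \frac{94}{5}$ ($B = - \frac{6}{5} + \frac{\left(6 + 4\right)^{2}}{5} = - \frac{6}{5} + \frac{10^{2}}{5} = - \frac{6}{5} + \frac{1}{5} \cdot 100 = - \frac{6}{5} + 20 = \frac{94}{5} \approx 18.8$)
$\frac{x{\left(a{\left(t,\left(16 - 6\right) \left(J{\left(-1,4 \right)} + 3\right) \right)} \right)}}{B} = \frac{0}{\frac{94}{5}} = 0 \cdot \frac{5}{94} = 0$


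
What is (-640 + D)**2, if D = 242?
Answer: 158404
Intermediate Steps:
(-640 + D)**2 = (-640 + 242)**2 = (-398)**2 = 158404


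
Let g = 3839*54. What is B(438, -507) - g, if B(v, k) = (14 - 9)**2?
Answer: -207281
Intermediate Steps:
g = 207306
B(v, k) = 25 (B(v, k) = 5**2 = 25)
B(438, -507) - g = 25 - 1*207306 = 25 - 207306 = -207281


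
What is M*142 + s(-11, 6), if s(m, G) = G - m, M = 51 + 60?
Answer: 15779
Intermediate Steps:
M = 111
M*142 + s(-11, 6) = 111*142 + (6 - 1*(-11)) = 15762 + (6 + 11) = 15762 + 17 = 15779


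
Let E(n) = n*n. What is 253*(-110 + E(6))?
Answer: -18722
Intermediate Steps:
E(n) = n**2
253*(-110 + E(6)) = 253*(-110 + 6**2) = 253*(-110 + 36) = 253*(-74) = -18722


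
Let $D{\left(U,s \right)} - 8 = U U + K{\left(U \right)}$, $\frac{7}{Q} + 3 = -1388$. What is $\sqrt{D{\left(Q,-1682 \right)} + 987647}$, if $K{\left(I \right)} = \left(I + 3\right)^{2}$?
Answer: $\frac{2 \sqrt{477753062415}}{1391} \approx 993.81$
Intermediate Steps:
$Q = - \frac{7}{1391}$ ($Q = \frac{7}{-3 - 1388} = \frac{7}{-1391} = 7 \left(- \frac{1}{1391}\right) = - \frac{7}{1391} \approx -0.0050324$)
$K{\left(I \right)} = \left(3 + I\right)^{2}$
$D{\left(U,s \right)} = 8 + U^{2} + \left(3 + U\right)^{2}$ ($D{\left(U,s \right)} = 8 + \left(U U + \left(3 + U\right)^{2}\right) = 8 + \left(U^{2} + \left(3 + U\right)^{2}\right) = 8 + U^{2} + \left(3 + U\right)^{2}$)
$\sqrt{D{\left(Q,-1682 \right)} + 987647} = \sqrt{\left(8 + \left(- \frac{7}{1391}\right)^{2} + \left(3 - \frac{7}{1391}\right)^{2}\right) + 987647} = \sqrt{\left(8 + \frac{49}{1934881} + \left(\frac{4166}{1391}\right)^{2}\right) + 987647} = \sqrt{\left(8 + \frac{49}{1934881} + \frac{17355556}{1934881}\right) + 987647} = \sqrt{\frac{32834653}{1934881} + 987647} = \sqrt{\frac{1911012249660}{1934881}} = \frac{2 \sqrt{477753062415}}{1391}$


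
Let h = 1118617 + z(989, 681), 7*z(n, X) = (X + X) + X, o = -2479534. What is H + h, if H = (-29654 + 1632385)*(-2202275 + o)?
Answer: -52525755110291/7 ≈ -7.5037e+12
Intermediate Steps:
z(n, X) = 3*X/7 (z(n, X) = ((X + X) + X)/7 = (2*X + X)/7 = (3*X)/7 = 3*X/7)
h = 7832362/7 (h = 1118617 + (3/7)*681 = 1118617 + 2043/7 = 7832362/7 ≈ 1.1189e+6)
H = -7503680420379 (H = (-29654 + 1632385)*(-2202275 - 2479534) = 1602731*(-4681809) = -7503680420379)
H + h = -7503680420379 + 7832362/7 = -52525755110291/7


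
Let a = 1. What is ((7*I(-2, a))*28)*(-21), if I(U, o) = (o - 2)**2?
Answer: -4116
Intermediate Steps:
I(U, o) = (-2 + o)**2
((7*I(-2, a))*28)*(-21) = ((7*(-2 + 1)**2)*28)*(-21) = ((7*(-1)**2)*28)*(-21) = ((7*1)*28)*(-21) = (7*28)*(-21) = 196*(-21) = -4116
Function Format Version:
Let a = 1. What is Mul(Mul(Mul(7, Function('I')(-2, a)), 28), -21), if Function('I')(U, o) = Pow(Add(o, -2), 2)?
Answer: -4116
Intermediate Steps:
Function('I')(U, o) = Pow(Add(-2, o), 2)
Mul(Mul(Mul(7, Function('I')(-2, a)), 28), -21) = Mul(Mul(Mul(7, Pow(Add(-2, 1), 2)), 28), -21) = Mul(Mul(Mul(7, Pow(-1, 2)), 28), -21) = Mul(Mul(Mul(7, 1), 28), -21) = Mul(Mul(7, 28), -21) = Mul(196, -21) = -4116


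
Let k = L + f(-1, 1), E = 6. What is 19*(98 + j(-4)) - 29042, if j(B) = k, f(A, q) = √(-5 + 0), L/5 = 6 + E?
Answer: -26040 + 19*I*√5 ≈ -26040.0 + 42.485*I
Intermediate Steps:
L = 60 (L = 5*(6 + 6) = 5*12 = 60)
f(A, q) = I*√5 (f(A, q) = √(-5) = I*√5)
k = 60 + I*√5 ≈ 60.0 + 2.2361*I
j(B) = 60 + I*√5
19*(98 + j(-4)) - 29042 = 19*(98 + (60 + I*√5)) - 29042 = 19*(158 + I*√5) - 29042 = (3002 + 19*I*√5) - 29042 = -26040 + 19*I*√5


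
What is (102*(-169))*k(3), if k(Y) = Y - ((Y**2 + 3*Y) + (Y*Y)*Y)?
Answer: 723996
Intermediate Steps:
k(Y) = -Y**2 - Y**3 - 2*Y (k(Y) = Y - ((Y**2 + 3*Y) + Y**2*Y) = Y - ((Y**2 + 3*Y) + Y**3) = Y - (Y**2 + Y**3 + 3*Y) = Y + (-Y**2 - Y**3 - 3*Y) = -Y**2 - Y**3 - 2*Y)
(102*(-169))*k(3) = (102*(-169))*(-1*3*(2 + 3 + 3**2)) = -(-17238)*3*(2 + 3 + 9) = -(-17238)*3*14 = -17238*(-42) = 723996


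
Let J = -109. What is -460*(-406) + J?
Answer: 186651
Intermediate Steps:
-460*(-406) + J = -460*(-406) - 109 = 186760 - 109 = 186651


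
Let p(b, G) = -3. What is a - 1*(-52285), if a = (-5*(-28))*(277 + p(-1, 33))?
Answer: 90645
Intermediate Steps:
a = 38360 (a = (-5*(-28))*(277 - 3) = 140*274 = 38360)
a - 1*(-52285) = 38360 - 1*(-52285) = 38360 + 52285 = 90645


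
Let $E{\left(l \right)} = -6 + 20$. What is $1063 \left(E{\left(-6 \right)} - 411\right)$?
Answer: $-422011$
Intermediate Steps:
$E{\left(l \right)} = 14$
$1063 \left(E{\left(-6 \right)} - 411\right) = 1063 \left(14 - 411\right) = 1063 \left(-397\right) = -422011$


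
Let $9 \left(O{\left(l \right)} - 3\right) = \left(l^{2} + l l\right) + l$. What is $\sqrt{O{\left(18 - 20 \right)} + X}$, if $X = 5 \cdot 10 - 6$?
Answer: $\frac{\sqrt{429}}{3} \approx 6.9041$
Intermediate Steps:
$X = 44$ ($X = 50 - 6 = 44$)
$O{\left(l \right)} = 3 + \frac{l}{9} + \frac{2 l^{2}}{9}$ ($O{\left(l \right)} = 3 + \frac{\left(l^{2} + l l\right) + l}{9} = 3 + \frac{\left(l^{2} + l^{2}\right) + l}{9} = 3 + \frac{2 l^{2} + l}{9} = 3 + \frac{l + 2 l^{2}}{9} = 3 + \left(\frac{l}{9} + \frac{2 l^{2}}{9}\right) = 3 + \frac{l}{9} + \frac{2 l^{2}}{9}$)
$\sqrt{O{\left(18 - 20 \right)} + X} = \sqrt{\left(3 + \frac{18 - 20}{9} + \frac{2 \left(18 - 20\right)^{2}}{9}\right) + 44} = \sqrt{\left(3 + \frac{1}{9} \left(-2\right) + \frac{2 \left(-2\right)^{2}}{9}\right) + 44} = \sqrt{\left(3 - \frac{2}{9} + \frac{2}{9} \cdot 4\right) + 44} = \sqrt{\left(3 - \frac{2}{9} + \frac{8}{9}\right) + 44} = \sqrt{\frac{11}{3} + 44} = \sqrt{\frac{143}{3}} = \frac{\sqrt{429}}{3}$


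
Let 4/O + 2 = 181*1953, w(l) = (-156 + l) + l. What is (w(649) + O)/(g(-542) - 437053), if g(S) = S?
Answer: -134562242/51561964715 ≈ -0.0026097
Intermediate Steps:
w(l) = -156 + 2*l
O = 4/353491 (O = 4/(-2 + 181*1953) = 4/(-2 + 353493) = 4/353491 ≈ 1.1316e-5)
(w(649) + O)/(g(-542) - 437053) = ((-156 + 2*649) + 4/353491)/(-542 - 437053) = ((-156 + 1298) + 4/353491)/(-437595) = (1142 + 4/353491)*(-1/437595) = (403686726/353491)*(-1/437595) = -134562242/51561964715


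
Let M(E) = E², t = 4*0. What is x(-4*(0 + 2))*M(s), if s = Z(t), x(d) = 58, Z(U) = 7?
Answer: 2842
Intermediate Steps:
t = 0
s = 7
x(-4*(0 + 2))*M(s) = 58*7² = 58*49 = 2842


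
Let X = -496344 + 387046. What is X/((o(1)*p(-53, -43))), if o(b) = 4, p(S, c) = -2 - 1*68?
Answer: 7807/20 ≈ 390.35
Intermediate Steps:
p(S, c) = -70 (p(S, c) = -2 - 68 = -70)
X = -109298
X/((o(1)*p(-53, -43))) = -109298/(4*(-70)) = -109298/(-280) = -109298*(-1/280) = 7807/20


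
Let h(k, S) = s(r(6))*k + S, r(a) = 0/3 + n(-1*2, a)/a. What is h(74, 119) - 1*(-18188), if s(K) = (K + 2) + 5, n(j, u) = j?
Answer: 56401/3 ≈ 18800.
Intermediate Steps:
r(a) = -2/a (r(a) = 0/3 + (-1*2)/a = 0*(⅓) - 2/a = 0 - 2/a = -2/a)
s(K) = 7 + K (s(K) = (2 + K) + 5 = 7 + K)
h(k, S) = S + 20*k/3 (h(k, S) = (7 - 2/6)*k + S = (7 - 2*⅙)*k + S = (7 - ⅓)*k + S = 20*k/3 + S = S + 20*k/3)
h(74, 119) - 1*(-18188) = (119 + (20/3)*74) - 1*(-18188) = (119 + 1480/3) + 18188 = 1837/3 + 18188 = 56401/3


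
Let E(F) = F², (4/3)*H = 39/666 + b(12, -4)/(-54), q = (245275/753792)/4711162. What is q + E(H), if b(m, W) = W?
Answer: 1298892211892525/131264344632874752 ≈ 0.0098952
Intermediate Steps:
q = 245275/3551236226304 (q = (245275*(1/753792))*(1/4711162) = (245275/753792)*(1/4711162) = 245275/3551236226304 ≈ 6.9067e-8)
H = 265/2664 (H = 3*(39/666 - 4/(-54))/4 = 3*(39*(1/666) - 4*(-1/54))/4 = 3*(13/222 + 2/27)/4 = (¾)*(265/1998) = 265/2664 ≈ 0.099474)
q + E(H) = 245275/3551236226304 + (265/2664)² = 245275/3551236226304 + 70225/7096896 = 1298892211892525/131264344632874752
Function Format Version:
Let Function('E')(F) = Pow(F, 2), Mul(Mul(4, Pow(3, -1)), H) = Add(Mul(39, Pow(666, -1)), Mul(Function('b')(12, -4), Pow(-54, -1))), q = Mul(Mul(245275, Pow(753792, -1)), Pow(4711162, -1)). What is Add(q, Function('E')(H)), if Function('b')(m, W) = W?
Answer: Rational(1298892211892525, 131264344632874752) ≈ 0.0098952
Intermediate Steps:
q = Rational(245275, 3551236226304) (q = Mul(Mul(245275, Rational(1, 753792)), Rational(1, 4711162)) = Mul(Rational(245275, 753792), Rational(1, 4711162)) = Rational(245275, 3551236226304) ≈ 6.9067e-8)
H = Rational(265, 2664) (H = Mul(Rational(3, 4), Add(Mul(39, Pow(666, -1)), Mul(-4, Pow(-54, -1)))) = Mul(Rational(3, 4), Add(Mul(39, Rational(1, 666)), Mul(-4, Rational(-1, 54)))) = Mul(Rational(3, 4), Add(Rational(13, 222), Rational(2, 27))) = Mul(Rational(3, 4), Rational(265, 1998)) = Rational(265, 2664) ≈ 0.099474)
Add(q, Function('E')(H)) = Add(Rational(245275, 3551236226304), Pow(Rational(265, 2664), 2)) = Add(Rational(245275, 3551236226304), Rational(70225, 7096896)) = Rational(1298892211892525, 131264344632874752)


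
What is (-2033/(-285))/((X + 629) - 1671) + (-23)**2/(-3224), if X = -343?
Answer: -11334943/66978600 ≈ -0.16923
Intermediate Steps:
(-2033/(-285))/((X + 629) - 1671) + (-23)**2/(-3224) = (-2033/(-285))/((-343 + 629) - 1671) + (-23)**2/(-3224) = (-2033*(-1/285))/(286 - 1671) + 529*(-1/3224) = (107/15)/(-1385) - 529/3224 = (107/15)*(-1/1385) - 529/3224 = -107/20775 - 529/3224 = -11334943/66978600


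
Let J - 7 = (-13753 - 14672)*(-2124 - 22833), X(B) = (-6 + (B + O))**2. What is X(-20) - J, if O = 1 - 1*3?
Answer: -709401948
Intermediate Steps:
O = -2 (O = 1 - 3 = -2)
X(B) = (-8 + B)**2 (X(B) = (-6 + (B - 2))**2 = (-6 + (-2 + B))**2 = (-8 + B)**2)
J = 709402732 (J = 7 + (-13753 - 14672)*(-2124 - 22833) = 7 - 28425*(-24957) = 7 + 709402725 = 709402732)
X(-20) - J = (-8 - 20)**2 - 1*709402732 = (-28)**2 - 709402732 = 784 - 709402732 = -709401948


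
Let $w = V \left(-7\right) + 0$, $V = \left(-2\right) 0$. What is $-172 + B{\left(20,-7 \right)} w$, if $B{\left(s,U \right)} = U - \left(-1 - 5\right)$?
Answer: $-172$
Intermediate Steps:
$V = 0$
$B{\left(s,U \right)} = 6 + U$ ($B{\left(s,U \right)} = U - -6 = U + 6 = 6 + U$)
$w = 0$ ($w = 0 \left(-7\right) + 0 = 0 + 0 = 0$)
$-172 + B{\left(20,-7 \right)} w = -172 + \left(6 - 7\right) 0 = -172 - 0 = -172 + 0 = -172$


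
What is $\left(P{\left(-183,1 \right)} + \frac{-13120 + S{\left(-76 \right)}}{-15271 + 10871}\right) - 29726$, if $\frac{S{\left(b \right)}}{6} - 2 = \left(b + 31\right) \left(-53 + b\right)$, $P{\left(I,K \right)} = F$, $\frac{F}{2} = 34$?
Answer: $- \frac{65258461}{2200} \approx -29663.0$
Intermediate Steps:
$F = 68$ ($F = 2 \cdot 34 = 68$)
$P{\left(I,K \right)} = 68$
$S{\left(b \right)} = 12 + 6 \left(-53 + b\right) \left(31 + b\right)$ ($S{\left(b \right)} = 12 + 6 \left(b + 31\right) \left(-53 + b\right) = 12 + 6 \left(31 + b\right) \left(-53 + b\right) = 12 + 6 \left(-53 + b\right) \left(31 + b\right)$)
$\left(P{\left(-183,1 \right)} + \frac{-13120 + S{\left(-76 \right)}}{-15271 + 10871}\right) - 29726 = \left(68 + \frac{-13120 - \left(-186 - 34656\right)}{-15271 + 10871}\right) - 29726 = \left(68 + \frac{-13120 + \left(-9846 + 10032 + 6 \cdot 5776\right)}{-4400}\right) - 29726 = \left(68 + \left(-13120 + \left(-9846 + 10032 + 34656\right)\right) \left(- \frac{1}{4400}\right)\right) - 29726 = \left(68 + \left(-13120 + 34842\right) \left(- \frac{1}{4400}\right)\right) - 29726 = \left(68 + 21722 \left(- \frac{1}{4400}\right)\right) - 29726 = \left(68 - \frac{10861}{2200}\right) - 29726 = \frac{138739}{2200} - 29726 = - \frac{65258461}{2200}$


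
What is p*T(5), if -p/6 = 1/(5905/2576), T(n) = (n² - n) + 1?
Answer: -324576/5905 ≈ -54.966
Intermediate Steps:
T(n) = 1 + n² - n
p = -15456/5905 (p = -6/(5905/2576) = -6/(5905*(1/2576)) = -6/5905/2576 = -6*2576/5905 = -15456/5905 ≈ -2.6174)
p*T(5) = -15456*(1 + 5² - 1*5)/5905 = -15456*(1 + 25 - 5)/5905 = -15456/5905*21 = -324576/5905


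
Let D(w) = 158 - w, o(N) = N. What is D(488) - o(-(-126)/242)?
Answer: -39993/121 ≈ -330.52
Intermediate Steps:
D(488) - o(-(-126)/242) = (158 - 1*488) - (-1)*(-126/242) = (158 - 488) - (-1)*(-126*1/242) = -330 - (-1)*(-63)/121 = -330 - 1*63/121 = -330 - 63/121 = -39993/121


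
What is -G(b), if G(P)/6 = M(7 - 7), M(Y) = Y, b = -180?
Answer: 0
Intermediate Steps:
G(P) = 0 (G(P) = 6*(7 - 7) = 6*0 = 0)
-G(b) = -1*0 = 0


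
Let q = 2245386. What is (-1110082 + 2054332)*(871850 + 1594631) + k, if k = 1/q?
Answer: 5229447150369370501/2245386 ≈ 2.3290e+12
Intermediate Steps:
k = 1/2245386 ≈ 4.4536e-7
(-1110082 + 2054332)*(871850 + 1594631) + k = (-1110082 + 2054332)*(871850 + 1594631) + 1/2245386 = 944250*2466481 + 1/2245386 = 2328974684250 + 1/2245386 = 5229447150369370501/2245386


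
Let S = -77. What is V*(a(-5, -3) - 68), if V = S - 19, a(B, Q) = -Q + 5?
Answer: 5760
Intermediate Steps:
a(B, Q) = 5 - Q
V = -96 (V = -77 - 19 = -96)
V*(a(-5, -3) - 68) = -96*((5 - 1*(-3)) - 68) = -96*((5 + 3) - 68) = -96*(8 - 68) = -96*(-60) = 5760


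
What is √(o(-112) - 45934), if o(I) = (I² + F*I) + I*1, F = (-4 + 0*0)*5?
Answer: 7*I*√638 ≈ 176.81*I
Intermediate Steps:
F = -20 (F = (-4 + 0)*5 = -4*5 = -20)
o(I) = I² - 19*I (o(I) = (I² - 20*I) + I*1 = (I² - 20*I) + I = I² - 19*I)
√(o(-112) - 45934) = √(-112*(-19 - 112) - 45934) = √(-112*(-131) - 45934) = √(14672 - 45934) = √(-31262) = 7*I*√638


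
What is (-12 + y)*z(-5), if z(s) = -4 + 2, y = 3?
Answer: 18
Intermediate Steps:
z(s) = -2
(-12 + y)*z(-5) = (-12 + 3)*(-2) = -9*(-2) = 18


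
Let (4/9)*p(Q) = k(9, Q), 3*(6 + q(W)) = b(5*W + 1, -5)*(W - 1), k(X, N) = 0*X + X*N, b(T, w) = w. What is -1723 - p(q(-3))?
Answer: -3473/2 ≈ -1736.5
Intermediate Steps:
k(X, N) = N*X (k(X, N) = 0 + N*X = N*X)
q(W) = -13/3 - 5*W/3 (q(W) = -6 + (-5*(W - 1))/3 = -6 + (-5*(-1 + W))/3 = -6 + (5 - 5*W)/3 = -6 + (5/3 - 5*W/3) = -13/3 - 5*W/3)
p(Q) = 81*Q/4 (p(Q) = 9*(Q*9)/4 = 9*(9*Q)/4 = 81*Q/4)
-1723 - p(q(-3)) = -1723 - 81*(-13/3 - 5/3*(-3))/4 = -1723 - 81*(-13/3 + 5)/4 = -1723 - 81*2/(4*3) = -1723 - 1*27/2 = -1723 - 27/2 = -3473/2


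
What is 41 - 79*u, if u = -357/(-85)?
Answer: -1454/5 ≈ -290.80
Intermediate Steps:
u = 21/5 (u = -357*(-1/85) = 21/5 ≈ 4.2000)
41 - 79*u = 41 - 79*21/5 = 41 - 1659/5 = -1454/5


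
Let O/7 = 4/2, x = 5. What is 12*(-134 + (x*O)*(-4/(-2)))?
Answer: 72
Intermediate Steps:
O = 14 (O = 7*(4/2) = 7*(4*(1/2)) = 7*2 = 14)
12*(-134 + (x*O)*(-4/(-2))) = 12*(-134 + (5*14)*(-4/(-2))) = 12*(-134 + 70*(-4*(-1/2))) = 12*(-134 + 70*2) = 12*(-134 + 140) = 12*6 = 72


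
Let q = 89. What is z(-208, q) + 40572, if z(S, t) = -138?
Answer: 40434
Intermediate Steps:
z(-208, q) + 40572 = -138 + 40572 = 40434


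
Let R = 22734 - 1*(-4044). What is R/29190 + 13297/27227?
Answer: 186204006/132459355 ≈ 1.4057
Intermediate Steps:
R = 26778 (R = 22734 + 4044 = 26778)
R/29190 + 13297/27227 = 26778/29190 + 13297/27227 = 26778*(1/29190) + 13297*(1/27227) = 4463/4865 + 13297/27227 = 186204006/132459355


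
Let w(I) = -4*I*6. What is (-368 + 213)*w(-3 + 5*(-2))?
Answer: -48360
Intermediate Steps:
w(I) = -24*I
(-368 + 213)*w(-3 + 5*(-2)) = (-368 + 213)*(-24*(-3 + 5*(-2))) = -(-3720)*(-3 - 10) = -(-3720)*(-13) = -155*312 = -48360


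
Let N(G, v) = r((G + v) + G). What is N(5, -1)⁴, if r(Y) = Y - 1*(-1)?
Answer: 10000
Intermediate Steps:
r(Y) = 1 + Y (r(Y) = Y + 1 = 1 + Y)
N(G, v) = 1 + v + 2*G (N(G, v) = 1 + ((G + v) + G) = 1 + (v + 2*G) = 1 + v + 2*G)
N(5, -1)⁴ = (1 - 1 + 2*5)⁴ = (1 - 1 + 10)⁴ = 10⁴ = 10000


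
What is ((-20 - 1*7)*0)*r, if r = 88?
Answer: 0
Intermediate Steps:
((-20 - 1*7)*0)*r = ((-20 - 1*7)*0)*88 = ((-20 - 7)*0)*88 = -27*0*88 = 0*88 = 0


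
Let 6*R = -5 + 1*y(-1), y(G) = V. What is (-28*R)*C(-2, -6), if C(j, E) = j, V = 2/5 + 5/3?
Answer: -1232/45 ≈ -27.378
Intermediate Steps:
V = 31/15 (V = 2*(1/5) + 5*(1/3) = 2/5 + 5/3 = 31/15 ≈ 2.0667)
y(G) = 31/15
R = -22/45 (R = (-5 + 1*(31/15))/6 = (-5 + 31/15)/6 = (1/6)*(-44/15) = -22/45 ≈ -0.48889)
(-28*R)*C(-2, -6) = -28*(-22/45)*(-2) = (616/45)*(-2) = -1232/45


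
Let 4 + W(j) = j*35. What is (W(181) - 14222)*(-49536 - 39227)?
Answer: 700428833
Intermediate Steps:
W(j) = -4 + 35*j (W(j) = -4 + j*35 = -4 + 35*j)
(W(181) - 14222)*(-49536 - 39227) = ((-4 + 35*181) - 14222)*(-49536 - 39227) = ((-4 + 6335) - 14222)*(-88763) = (6331 - 14222)*(-88763) = -7891*(-88763) = 700428833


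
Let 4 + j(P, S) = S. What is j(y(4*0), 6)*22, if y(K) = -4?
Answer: 44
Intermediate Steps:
j(P, S) = -4 + S
j(y(4*0), 6)*22 = (-4 + 6)*22 = 2*22 = 44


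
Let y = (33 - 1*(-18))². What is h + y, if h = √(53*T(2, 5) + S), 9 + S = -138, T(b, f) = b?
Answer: 2601 + I*√41 ≈ 2601.0 + 6.4031*I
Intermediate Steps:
S = -147 (S = -9 - 138 = -147)
y = 2601 (y = (33 + 18)² = 51² = 2601)
h = I*√41 (h = √(53*2 - 147) = √(106 - 147) = √(-41) = I*√41 ≈ 6.4031*I)
h + y = I*√41 + 2601 = 2601 + I*√41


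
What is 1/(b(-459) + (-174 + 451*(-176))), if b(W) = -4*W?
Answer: -1/77714 ≈ -1.2868e-5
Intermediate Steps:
1/(b(-459) + (-174 + 451*(-176))) = 1/(-4*(-459) + (-174 + 451*(-176))) = 1/(1836 + (-174 - 79376)) = 1/(1836 - 79550) = 1/(-77714) = -1/77714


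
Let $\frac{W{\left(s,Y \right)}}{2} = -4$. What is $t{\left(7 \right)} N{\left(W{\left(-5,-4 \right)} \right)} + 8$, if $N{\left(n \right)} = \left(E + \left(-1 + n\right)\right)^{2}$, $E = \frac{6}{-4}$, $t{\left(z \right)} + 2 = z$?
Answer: $\frac{2237}{4} \approx 559.25$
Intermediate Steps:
$t{\left(z \right)} = -2 + z$
$E = - \frac{3}{2}$ ($E = 6 \left(- \frac{1}{4}\right) = - \frac{3}{2} \approx -1.5$)
$W{\left(s,Y \right)} = -8$ ($W{\left(s,Y \right)} = 2 \left(-4\right) = -8$)
$N{\left(n \right)} = \left(- \frac{5}{2} + n\right)^{2}$ ($N{\left(n \right)} = \left(- \frac{3}{2} + \left(-1 + n\right)\right)^{2} = \left(- \frac{5}{2} + n\right)^{2}$)
$t{\left(7 \right)} N{\left(W{\left(-5,-4 \right)} \right)} + 8 = \left(-2 + 7\right) \frac{\left(-5 + 2 \left(-8\right)\right)^{2}}{4} + 8 = 5 \frac{\left(-5 - 16\right)^{2}}{4} + 8 = 5 \frac{\left(-21\right)^{2}}{4} + 8 = 5 \cdot \frac{1}{4} \cdot 441 + 8 = 5 \cdot \frac{441}{4} + 8 = \frac{2205}{4} + 8 = \frac{2237}{4}$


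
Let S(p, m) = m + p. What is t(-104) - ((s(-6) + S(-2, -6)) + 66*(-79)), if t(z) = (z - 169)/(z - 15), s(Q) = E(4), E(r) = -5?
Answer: 88898/17 ≈ 5229.3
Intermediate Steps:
s(Q) = -5
t(z) = (-169 + z)/(-15 + z)
t(-104) - ((s(-6) + S(-2, -6)) + 66*(-79)) = (-169 - 104)/(-15 - 104) - ((-5 + (-6 - 2)) + 66*(-79)) = -273/(-119) - ((-5 - 8) - 5214) = -1/119*(-273) - (-13 - 5214) = 39/17 - 1*(-5227) = 39/17 + 5227 = 88898/17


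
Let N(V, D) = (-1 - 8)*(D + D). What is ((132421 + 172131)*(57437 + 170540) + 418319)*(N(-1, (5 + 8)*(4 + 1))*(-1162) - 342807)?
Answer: 70593063057601659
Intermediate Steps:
N(V, D) = -18*D
((132421 + 172131)*(57437 + 170540) + 418319)*(N(-1, (5 + 8)*(4 + 1))*(-1162) - 342807) = ((132421 + 172131)*(57437 + 170540) + 418319)*(-18*(5 + 8)*(4 + 1)*(-1162) - 342807) = (304552*227977 + 418319)*(-234*5*(-1162) - 342807) = (69430851304 + 418319)*(-18*65*(-1162) - 342807) = 69431269623*(-1170*(-1162) - 342807) = 69431269623*(1359540 - 342807) = 69431269623*1016733 = 70593063057601659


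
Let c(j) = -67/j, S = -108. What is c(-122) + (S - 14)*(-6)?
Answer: 89371/122 ≈ 732.55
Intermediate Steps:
c(-122) + (S - 14)*(-6) = -67/(-122) + (-108 - 14)*(-6) = -67*(-1/122) - 122*(-6) = 67/122 + 732 = 89371/122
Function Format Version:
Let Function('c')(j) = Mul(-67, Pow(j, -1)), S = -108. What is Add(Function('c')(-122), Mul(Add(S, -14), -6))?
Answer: Rational(89371, 122) ≈ 732.55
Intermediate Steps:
Add(Function('c')(-122), Mul(Add(S, -14), -6)) = Add(Mul(-67, Pow(-122, -1)), Mul(Add(-108, -14), -6)) = Add(Mul(-67, Rational(-1, 122)), Mul(-122, -6)) = Add(Rational(67, 122), 732) = Rational(89371, 122)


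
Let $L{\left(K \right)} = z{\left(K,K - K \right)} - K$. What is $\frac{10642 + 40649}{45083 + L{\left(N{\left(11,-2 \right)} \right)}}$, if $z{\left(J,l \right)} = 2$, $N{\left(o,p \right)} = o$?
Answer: $\frac{51291}{45074} \approx 1.1379$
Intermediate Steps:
$L{\left(K \right)} = 2 - K$
$\frac{10642 + 40649}{45083 + L{\left(N{\left(11,-2 \right)} \right)}} = \frac{10642 + 40649}{45083 + \left(2 - 11\right)} = \frac{51291}{45083 + \left(2 - 11\right)} = \frac{51291}{45083 - 9} = \frac{51291}{45074}$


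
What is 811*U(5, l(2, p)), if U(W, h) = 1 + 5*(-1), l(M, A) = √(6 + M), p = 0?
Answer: -3244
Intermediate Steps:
U(W, h) = -4 (U(W, h) = 1 - 5 = -4)
811*U(5, l(2, p)) = 811*(-4) = -3244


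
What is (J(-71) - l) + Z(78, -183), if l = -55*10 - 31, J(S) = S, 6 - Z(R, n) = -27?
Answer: 543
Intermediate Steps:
Z(R, n) = 33 (Z(R, n) = 6 - 1*(-27) = 6 + 27 = 33)
l = -581 (l = -550 - 31 = -581)
(J(-71) - l) + Z(78, -183) = (-71 - 1*(-581)) + 33 = (-71 + 581) + 33 = 510 + 33 = 543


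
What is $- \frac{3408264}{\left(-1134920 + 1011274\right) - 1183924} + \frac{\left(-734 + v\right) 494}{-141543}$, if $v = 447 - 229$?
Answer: $\frac{135953455772}{30846230085} \approx 4.4075$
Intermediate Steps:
$v = 218$ ($v = 447 - 229 = 218$)
$- \frac{3408264}{\left(-1134920 + 1011274\right) - 1183924} + \frac{\left(-734 + v\right) 494}{-141543} = - \frac{3408264}{\left(-1134920 + 1011274\right) - 1183924} + \frac{\left(-734 + 218\right) 494}{-141543} = - \frac{3408264}{-123646 - 1183924} + \left(-516\right) 494 \left(- \frac{1}{141543}\right) = - \frac{3408264}{-1307570} - - \frac{84968}{47181} = \left(-3408264\right) \left(- \frac{1}{1307570}\right) + \frac{84968}{47181} = \frac{1704132}{653785} + \frac{84968}{47181} = \frac{135953455772}{30846230085}$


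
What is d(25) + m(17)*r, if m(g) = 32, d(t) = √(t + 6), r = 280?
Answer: 8960 + √31 ≈ 8965.6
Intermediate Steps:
d(t) = √(6 + t)
d(25) + m(17)*r = √(6 + 25) + 32*280 = √31 + 8960 = 8960 + √31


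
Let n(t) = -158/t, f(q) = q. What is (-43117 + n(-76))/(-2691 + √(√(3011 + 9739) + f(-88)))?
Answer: 1638367/(38*(2691 - √(-88 + 5*√510))) ≈ 16.052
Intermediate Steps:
(-43117 + n(-76))/(-2691 + √(√(3011 + 9739) + f(-88))) = (-43117 - 158/(-76))/(-2691 + √(√(3011 + 9739) - 88)) = (-43117 - 158*(-1/76))/(-2691 + √(√12750 - 88)) = (-43117 + 79/38)/(-2691 + √(5*√510 - 88)) = -1638367/(38*(-2691 + √(-88 + 5*√510)))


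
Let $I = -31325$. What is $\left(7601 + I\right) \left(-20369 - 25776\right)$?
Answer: $1094743980$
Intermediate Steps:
$\left(7601 + I\right) \left(-20369 - 25776\right) = \left(7601 - 31325\right) \left(-20369 - 25776\right) = \left(-23724\right) \left(-46145\right) = 1094743980$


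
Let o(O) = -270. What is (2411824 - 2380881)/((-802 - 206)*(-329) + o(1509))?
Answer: 30943/331362 ≈ 0.093381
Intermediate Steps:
(2411824 - 2380881)/((-802 - 206)*(-329) + o(1509)) = (2411824 - 2380881)/((-802 - 206)*(-329) - 270) = 30943/(-1008*(-329) - 270) = 30943/(331632 - 270) = 30943/331362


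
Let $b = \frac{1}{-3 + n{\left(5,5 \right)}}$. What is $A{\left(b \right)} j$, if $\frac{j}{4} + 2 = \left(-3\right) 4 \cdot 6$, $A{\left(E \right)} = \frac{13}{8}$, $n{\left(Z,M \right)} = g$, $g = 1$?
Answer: $-481$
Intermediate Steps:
$n{\left(Z,M \right)} = 1$
$b = - \frac{1}{2}$ ($b = \frac{1}{-3 + 1} = \frac{1}{-2} = - \frac{1}{2} \approx -0.5$)
$A{\left(E \right)} = \frac{13}{8}$ ($A{\left(E \right)} = 13 \cdot \frac{1}{8} = \frac{13}{8}$)
$j = -296$ ($j = -8 + 4 \left(-3\right) 4 \cdot 6 = -8 + 4 \left(\left(-12\right) 6\right) = -8 + 4 \left(-72\right) = -8 - 288 = -296$)
$A{\left(b \right)} j = \frac{13}{8} \left(-296\right) = -481$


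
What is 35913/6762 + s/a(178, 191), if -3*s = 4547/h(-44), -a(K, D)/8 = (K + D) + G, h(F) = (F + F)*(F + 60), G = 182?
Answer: 111441246347/20984054784 ≈ 5.3108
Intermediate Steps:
h(F) = 2*F*(60 + F) (h(F) = (2*F)*(60 + F) = 2*F*(60 + F))
a(K, D) = -1456 - 8*D - 8*K (a(K, D) = -8*((K + D) + 182) = -8*((D + K) + 182) = -8*(182 + D + K) = -1456 - 8*D - 8*K)
s = 4547/4224 (s = -4547/(3*(2*(-44)*(60 - 44))) = -4547/(3*(2*(-44)*16)) = -4547/(3*(-1408)) = -4547*(-1)/(3*1408) = -1/3*(-4547/1408) = 4547/4224 ≈ 1.0765)
35913/6762 + s/a(178, 191) = 35913/6762 + 4547/(4224*(-1456 - 8*191 - 8*178)) = 35913*(1/6762) + 4547/(4224*(-1456 - 1528 - 1424)) = 11971/2254 + (4547/4224)/(-4408) = 11971/2254 + (4547/4224)*(-1/4408) = 11971/2254 - 4547/18619392 = 111441246347/20984054784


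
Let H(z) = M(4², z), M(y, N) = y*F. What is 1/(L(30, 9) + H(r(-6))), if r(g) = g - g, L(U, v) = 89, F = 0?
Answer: 1/89 ≈ 0.011236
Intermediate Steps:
r(g) = 0
M(y, N) = 0 (M(y, N) = y*0 = 0)
H(z) = 0
1/(L(30, 9) + H(r(-6))) = 1/(89 + 0) = 1/89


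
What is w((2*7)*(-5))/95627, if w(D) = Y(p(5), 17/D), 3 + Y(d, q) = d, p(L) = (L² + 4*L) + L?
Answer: 47/95627 ≈ 0.00049149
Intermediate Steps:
p(L) = L² + 5*L
Y(d, q) = -3 + d
w(D) = 47 (w(D) = -3 + 5*(5 + 5) = -3 + 5*10 = -3 + 50 = 47)
w((2*7)*(-5))/95627 = 47/95627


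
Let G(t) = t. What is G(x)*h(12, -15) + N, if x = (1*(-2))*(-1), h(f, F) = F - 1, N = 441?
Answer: 409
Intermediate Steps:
h(f, F) = -1 + F
x = 2 (x = -2*(-1) = 2)
G(x)*h(12, -15) + N = 2*(-1 - 15) + 441 = 2*(-16) + 441 = -32 + 441 = 409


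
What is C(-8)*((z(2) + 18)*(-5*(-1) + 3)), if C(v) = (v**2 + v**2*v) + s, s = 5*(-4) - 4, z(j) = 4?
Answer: -83072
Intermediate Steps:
s = -24 (s = -20 - 4 = -24)
C(v) = -24 + v**2 + v**3 (C(v) = (v**2 + v**2*v) - 24 = (v**2 + v**3) - 24 = -24 + v**2 + v**3)
C(-8)*((z(2) + 18)*(-5*(-1) + 3)) = (-24 + (-8)**2 + (-8)**3)*((4 + 18)*(-5*(-1) + 3)) = (-24 + 64 - 512)*(22*(5 + 3)) = -10384*8 = -472*176 = -83072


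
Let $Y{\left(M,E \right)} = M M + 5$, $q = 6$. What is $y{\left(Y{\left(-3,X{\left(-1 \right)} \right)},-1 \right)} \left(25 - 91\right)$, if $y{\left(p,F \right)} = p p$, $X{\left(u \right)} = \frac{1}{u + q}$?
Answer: $-12936$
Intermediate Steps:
$X{\left(u \right)} = \frac{1}{6 + u}$ ($X{\left(u \right)} = \frac{1}{u + 6} = \frac{1}{6 + u}$)
$Y{\left(M,E \right)} = 5 + M^{2}$ ($Y{\left(M,E \right)} = M^{2} + 5 = 5 + M^{2}$)
$y{\left(p,F \right)} = p^{2}$
$y{\left(Y{\left(-3,X{\left(-1 \right)} \right)},-1 \right)} \left(25 - 91\right) = \left(5 + \left(-3\right)^{2}\right)^{2} \left(25 - 91\right) = \left(5 + 9\right)^{2} \left(-66\right) = 14^{2} \left(-66\right) = 196 \left(-66\right) = -12936$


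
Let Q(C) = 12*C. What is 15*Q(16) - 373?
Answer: 2507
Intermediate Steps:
15*Q(16) - 373 = 15*(12*16) - 373 = 15*192 - 373 = 2880 - 373 = 2507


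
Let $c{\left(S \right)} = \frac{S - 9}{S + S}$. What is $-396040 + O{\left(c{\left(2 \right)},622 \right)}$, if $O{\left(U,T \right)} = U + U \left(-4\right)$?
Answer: $- \frac{1584139}{4} \approx -3.9604 \cdot 10^{5}$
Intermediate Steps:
$c{\left(S \right)} = \frac{-9 + S}{2 S}$
$O{\left(U,T \right)} = - 3 U$ ($O{\left(U,T \right)} = U - 4 U = - 3 U$)
$-396040 + O{\left(c{\left(2 \right)},622 \right)} = -396040 - 3 \frac{-9 + 2}{2 \cdot 2} = -396040 - 3 \cdot \frac{1}{2} \cdot \frac{1}{2} \left(-7\right) = -396040 - - \frac{21}{4} = -396040 + \frac{21}{4} = - \frac{1584139}{4}$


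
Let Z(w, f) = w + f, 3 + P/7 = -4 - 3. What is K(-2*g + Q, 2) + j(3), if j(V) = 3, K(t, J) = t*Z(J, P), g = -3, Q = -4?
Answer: -133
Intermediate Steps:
P = -70 (P = -21 + 7*(-4 - 3) = -21 + 7*(-7) = -21 - 49 = -70)
Z(w, f) = f + w
K(t, J) = t*(-70 + J)
K(-2*g + Q, 2) + j(3) = (-2*(-3) - 4)*(-70 + 2) + 3 = (6 - 4)*(-68) + 3 = 2*(-68) + 3 = -136 + 3 = -133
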